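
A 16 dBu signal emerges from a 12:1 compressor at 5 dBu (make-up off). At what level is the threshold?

4 dBu

Let T be the threshold. Output overshoot = (input overshoot)/R, so 5 − T = (16 − T)/12.
12·(5 − T) = 16 − T → 11·T = 60 − 16 = 44.
T = 44/11 = 4 dBu.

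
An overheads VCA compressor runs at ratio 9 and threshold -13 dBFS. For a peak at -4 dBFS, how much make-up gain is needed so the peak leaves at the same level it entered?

Overshoot 9 dB → 9/9 = 1 dB after compression, so the compressed level is -13 + 1 = -12 dBFS.
Make-up = target − compressed = -4 − (-12) = 8 dB.

8 dB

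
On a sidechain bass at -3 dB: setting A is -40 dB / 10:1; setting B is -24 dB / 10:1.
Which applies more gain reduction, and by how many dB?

A: overshoot 37 dB → output overshoot 3.7 dB → GR 33.3 dB.
B: overshoot 21 dB → output overshoot 2.1 dB → GR 18.9 dB.
A reduces 14.4 dB more.

A, by 14.4 dB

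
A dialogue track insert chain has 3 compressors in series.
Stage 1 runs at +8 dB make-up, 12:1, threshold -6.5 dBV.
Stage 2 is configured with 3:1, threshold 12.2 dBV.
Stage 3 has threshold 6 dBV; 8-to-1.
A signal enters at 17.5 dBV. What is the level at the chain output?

Stage 1: 17.5 dBV is 24 dB over -6.5 dBV; at 12:1 that becomes 2 dB over, giving -4.5 dBV; +8 dB make-up → 3.5 dBV.
Stage 2: 3.5 dBV ≤ 12.2 dBV, so stage 2 doesn't engage; output 3.5 dBV.
Stage 3: 3.5 dBV is at or below the 6 dBV threshold — no compression; output 3.5 dBV.

3.5 dBV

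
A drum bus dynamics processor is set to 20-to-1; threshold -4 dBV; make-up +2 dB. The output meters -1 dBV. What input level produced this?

Before make-up, the level was -1 − 2 = -3 dBV.
The compressed level sits -3 − (-4) = 1 dB over threshold.
Input overshoot = R × output overshoot = 20 dB → input = -4 + 20 = 16 dBV.

16 dBV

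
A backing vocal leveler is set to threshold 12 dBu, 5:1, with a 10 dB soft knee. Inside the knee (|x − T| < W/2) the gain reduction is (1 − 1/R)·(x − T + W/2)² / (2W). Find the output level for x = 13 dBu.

11.56 dBu

x − T + W/2 = 13 − 12 + 5 = 6.
GR = (1 − 1/5) × 6² / 20 = 0.8 × 36 / 20 = 1.44 dB.
Output = 13 − 1.44 = 11.56 dBu.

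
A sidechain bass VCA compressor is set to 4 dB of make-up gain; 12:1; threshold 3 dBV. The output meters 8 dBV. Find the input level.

15 dBV

Stripping the +4 dB make-up gives 4 dBV at the gain stage.
Post-compression overshoot = 4 − 3 = 1 dB.
Before 12:1 compression the overshoot was 1 × 12 = 12 dB, so input = 3 + 12 = 15 dBV.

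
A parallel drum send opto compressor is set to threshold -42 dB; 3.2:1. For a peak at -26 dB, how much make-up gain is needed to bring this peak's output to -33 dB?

4 dB

The peak compresses to -42 + 16/3.2 = -37 dB.
To reach -33 dB requires -33 − (-37) = 4 dB of make-up.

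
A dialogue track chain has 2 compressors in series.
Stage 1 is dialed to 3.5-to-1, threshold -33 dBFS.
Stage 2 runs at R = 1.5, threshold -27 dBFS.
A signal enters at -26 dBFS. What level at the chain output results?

-31 dBFS

Stage 1: 7 dB above -33 dBFS, reduced 3.5:1 to 2 dB above → -31 dBFS.
Stage 2: -31 dBFS ≤ -27 dBFS, so stage 2 doesn't engage; output -31 dBFS.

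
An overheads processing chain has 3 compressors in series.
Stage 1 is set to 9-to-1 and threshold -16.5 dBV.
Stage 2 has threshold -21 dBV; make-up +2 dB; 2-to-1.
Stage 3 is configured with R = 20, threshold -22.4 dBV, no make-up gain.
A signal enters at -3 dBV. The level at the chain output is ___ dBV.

Stage 1: overshoot 13.5 dB → 13.5/9 = 1.5 dB → -15 dBV.
Stage 2: 6 dB above -21 dBV, reduced 2:1 to 3 dB above → -18 dBV; +2 dB make-up → -16 dBV.
Stage 3: overshoot 6.4 dB → 6.4/20 = 0.32 dB → -22.08 dBV.

-22.08 dBV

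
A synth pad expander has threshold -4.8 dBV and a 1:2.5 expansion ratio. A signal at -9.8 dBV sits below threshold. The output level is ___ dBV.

Below threshold, a 1:2.5 expander applies gain = (2.5−1)×(T − x) of attenuation.
(2.5−1) × 5 = 7.5 dB, so output = -9.8 − 7.5 = -17.3 dBV.

-17.3 dBV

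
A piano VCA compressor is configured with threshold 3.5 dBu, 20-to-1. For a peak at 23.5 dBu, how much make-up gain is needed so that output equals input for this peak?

Without make-up, output = threshold + overshoot/20 = 3.5 + 1 = 4.5 dBu.
Gap to target: 19 dB.

19 dB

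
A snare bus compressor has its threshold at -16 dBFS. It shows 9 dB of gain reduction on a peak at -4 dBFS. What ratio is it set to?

4:1

Input overshoot = -4 − (-16) = 12 dB.
Output overshoot = 12 − 9 = 3 dB.
Ratio = input overshoot / output overshoot = 12 / 3 = 4.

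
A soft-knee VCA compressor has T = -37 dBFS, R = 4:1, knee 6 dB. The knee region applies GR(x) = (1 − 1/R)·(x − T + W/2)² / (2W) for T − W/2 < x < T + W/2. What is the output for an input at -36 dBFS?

-37 dBFS

x − T + W/2 = -36 − (-37) + 3 = 4.
GR = (1 − 1/4) × 4² / 12 = 0.75 × 16 / 12 = 1 dB.
Output = -36 − 1 = -37 dBFS.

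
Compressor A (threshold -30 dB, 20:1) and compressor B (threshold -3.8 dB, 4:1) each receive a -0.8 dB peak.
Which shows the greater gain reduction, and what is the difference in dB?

A, by 25.49 dB

A: GR = 29.2 − 29.2/20 = 27.74 dB.
B: GR = 3 − 3/4 = 2.25 dB.
A reduces 25.49 dB more.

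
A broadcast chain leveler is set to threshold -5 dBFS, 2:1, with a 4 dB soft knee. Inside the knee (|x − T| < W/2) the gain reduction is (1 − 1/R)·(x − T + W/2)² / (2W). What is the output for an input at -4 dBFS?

-4.5625 dBFS

x − T + W/2 = -4 − (-5) + 2 = 3.
GR = (1 − 1/2) × 3² / 8 = 0.5 × 9 / 8 = 0.5625 dB.
Output = -4 − 0.5625 = -4.5625 dBFS.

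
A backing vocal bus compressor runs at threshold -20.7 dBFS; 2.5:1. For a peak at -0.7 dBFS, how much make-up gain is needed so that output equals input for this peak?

Without make-up, output = threshold + overshoot/2.5 = -20.7 + 8 = -12.7 dBFS.
Gap to target: 12 dB.

12 dB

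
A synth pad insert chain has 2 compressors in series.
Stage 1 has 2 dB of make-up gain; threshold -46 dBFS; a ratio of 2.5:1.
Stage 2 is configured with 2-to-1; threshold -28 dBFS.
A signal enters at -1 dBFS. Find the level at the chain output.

Stage 1: -1 dBFS is 45 dB over -46 dBFS; at 2.5:1 that becomes 18 dB over, giving -28 dBFS; +2 dB make-up → -26 dBFS.
Stage 2: 2 dB above -28 dBFS, reduced 2:1 to 1 dB above → -27 dBFS.

-27 dBFS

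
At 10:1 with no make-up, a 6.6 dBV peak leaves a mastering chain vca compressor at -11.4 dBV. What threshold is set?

-13.4 dBV

Input is 20 dB above T (since output overshoot × R = input overshoot: (-11.4 − T)·10 = 6.6 − T gives T = -13.4 dBV).
Check: -13.4 + (6.6 − (-13.4))/10 = -13.4 + 2 = -11.4 dBV. ✓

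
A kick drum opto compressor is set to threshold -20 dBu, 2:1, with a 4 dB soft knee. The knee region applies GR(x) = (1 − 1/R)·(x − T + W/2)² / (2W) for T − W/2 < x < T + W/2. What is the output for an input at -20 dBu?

-20.25 dBu

x − T + W/2 = -20 − (-20) + 2 = 2.
GR = (1 − 1/2) × 2² / 8 = 0.5 × 4 / 8 = 0.25 dB.
Output = -20 − 0.25 = -20.25 dBu.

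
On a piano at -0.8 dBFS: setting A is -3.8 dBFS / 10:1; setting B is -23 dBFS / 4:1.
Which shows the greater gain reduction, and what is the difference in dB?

B, by 13.95 dB

A: overshoot 3 dB → output overshoot 0.3 dB → GR 2.7 dB.
B: overshoot 22.2 dB → output overshoot 5.55 dB → GR 16.65 dB.
B reduces 13.95 dB more.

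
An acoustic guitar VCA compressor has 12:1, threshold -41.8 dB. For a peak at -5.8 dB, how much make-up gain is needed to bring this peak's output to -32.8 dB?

The peak compresses to -41.8 + 36/12 = -38.8 dB.
To reach -32.8 dB requires -32.8 − (-38.8) = 6 dB of make-up.

6 dB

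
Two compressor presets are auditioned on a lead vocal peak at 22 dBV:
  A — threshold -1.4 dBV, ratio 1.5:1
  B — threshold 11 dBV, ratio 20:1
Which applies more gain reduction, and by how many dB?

A: 23.4 dB over, compressed to 15.6 dB over, so 7.8 dB of GR.
B: 11 dB over, compressed to 0.55 dB over, so 10.45 dB of GR.
B reduces 2.65 dB more.

B, by 2.65 dB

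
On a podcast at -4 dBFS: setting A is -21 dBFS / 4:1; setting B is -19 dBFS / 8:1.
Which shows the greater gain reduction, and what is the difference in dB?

A: GR = 17 − 17/4 = 12.75 dB.
B: GR = 15 − 15/8 = 13.125 dB.
B applies 0.375 dB more gain reduction.

B, by 0.375 dB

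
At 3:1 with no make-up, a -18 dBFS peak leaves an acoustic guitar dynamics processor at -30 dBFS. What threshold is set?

Let T be the threshold. Output overshoot = (input overshoot)/R, so -30 − T = (-18 − T)/3.
3·(-30 − T) = -18 − T → 2·T = -90 − (-18) = -72.
T = -72/2 = -36 dBFS.

-36 dBFS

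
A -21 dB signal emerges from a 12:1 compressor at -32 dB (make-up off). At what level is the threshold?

-33 dB

Input is 12 dB above T (since output overshoot × R = input overshoot: (-32 − T)·12 = -21 − T gives T = -33 dB).
Check: -33 + (-21 − (-33))/12 = -33 + 1 = -32 dB. ✓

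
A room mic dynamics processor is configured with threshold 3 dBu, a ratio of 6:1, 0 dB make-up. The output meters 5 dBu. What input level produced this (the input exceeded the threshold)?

15 dBu

That's 2 dB above the 3 dBu threshold.
Before 6:1 compression the overshoot was 2 × 6 = 12 dB, so input = 3 + 12 = 15 dBu.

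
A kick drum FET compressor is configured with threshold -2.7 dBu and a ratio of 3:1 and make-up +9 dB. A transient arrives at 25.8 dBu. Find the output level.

15.8 dBu

25.8 dBu sits 28.5 dB over threshold.
The 28.5 dB excess becomes 9.5 dB after 3:1 reduction.
Output = -2.7 + 9.5 = 6.8 dBu; make-up adds 9 dB, giving 15.8 dBu.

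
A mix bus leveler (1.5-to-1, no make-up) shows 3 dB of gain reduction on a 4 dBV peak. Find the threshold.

Let T be the threshold. Output overshoot = (input overshoot)/R, so 1 − T = (4 − T)/1.5.
1.5·(1 − T) = 4 − T → 0.5·T = 1.5 − 4 = -2.5.
T = -2.5/0.5 = -5 dBV.

-5 dBV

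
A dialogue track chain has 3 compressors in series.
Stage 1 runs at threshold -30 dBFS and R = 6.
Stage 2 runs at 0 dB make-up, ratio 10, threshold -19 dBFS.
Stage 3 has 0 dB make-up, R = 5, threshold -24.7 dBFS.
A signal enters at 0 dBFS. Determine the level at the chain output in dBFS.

-25 dBFS

Stage 1: 30 dB above -30 dBFS, reduced 6:1 to 5 dB above → -25 dBFS.
Stage 2: -25 dBFS is at or below the -19 dBFS threshold — no compression; output -25 dBFS.
Stage 3: -25 dBFS ≤ -24.7 dBFS, so stage 3 doesn't engage; output -25 dBFS.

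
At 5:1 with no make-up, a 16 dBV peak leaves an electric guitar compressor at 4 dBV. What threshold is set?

1 dBV

Input is 15 dB above T (since output overshoot × R = input overshoot: (4 − T)·5 = 16 − T gives T = 1 dBV).
Check: 1 + (16 − 1)/5 = 1 + 3 = 4 dBV. ✓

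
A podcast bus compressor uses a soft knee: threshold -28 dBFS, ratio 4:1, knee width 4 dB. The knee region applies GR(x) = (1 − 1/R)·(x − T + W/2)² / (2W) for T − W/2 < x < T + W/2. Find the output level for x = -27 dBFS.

-27.84375 dBFS

x − T + W/2 = -27 − (-28) + 2 = 3.
GR = (1 − 1/4) × 3² / 8 = 0.75 × 9 / 8 = 0.84375 dB.
Output = -27 − 0.84375 = -27.84375 dBFS.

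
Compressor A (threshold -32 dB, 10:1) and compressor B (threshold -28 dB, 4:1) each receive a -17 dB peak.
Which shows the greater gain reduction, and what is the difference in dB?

A: overshoot 15 dB → output overshoot 1.5 dB → GR 13.5 dB.
B: overshoot 11 dB → output overshoot 2.75 dB → GR 8.25 dB.
Difference: 5.25 dB in favour of A.

A, by 5.25 dB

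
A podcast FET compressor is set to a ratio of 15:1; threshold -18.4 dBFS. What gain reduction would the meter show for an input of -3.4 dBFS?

Overshoot = -3.4 − (-18.4) = 15 dB.
At 15:1, output sits 15/15 = 1 dB above threshold.
Gain reduction = 15 − 1 = 14 dB.

14 dB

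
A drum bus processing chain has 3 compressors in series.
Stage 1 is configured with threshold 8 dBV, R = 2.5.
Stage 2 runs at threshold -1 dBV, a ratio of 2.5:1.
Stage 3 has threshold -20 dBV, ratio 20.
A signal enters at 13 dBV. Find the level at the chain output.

Stage 1: overshoot 5 dB → 5/2.5 = 2 dB → 10 dBV.
Stage 2: overshoot 11 dB → 11/2.5 = 4.4 dB → 3.4 dBV.
Stage 3: 3.4 dBV is 23.4 dB over -20 dBV; at 20:1 that becomes 1.17 dB over, giving -18.83 dBV.

-18.83 dBV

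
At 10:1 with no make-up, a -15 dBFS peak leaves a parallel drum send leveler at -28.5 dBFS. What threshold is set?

-30 dBFS

Input is 15 dB above T (since output overshoot × R = input overshoot: (-28.5 − T)·10 = -15 − T gives T = -30 dBFS).
Check: -30 + (-15 − (-30))/10 = -30 + 1.5 = -28.5 dBFS. ✓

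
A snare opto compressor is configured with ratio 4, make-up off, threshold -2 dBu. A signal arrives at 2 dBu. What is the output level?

2 dBu sits 4 dB over threshold.
At 4:1 the overshoot is divided by 4, leaving 1 dB above threshold.
So the level is -2 + 1 = -1 dBu.

-1 dBu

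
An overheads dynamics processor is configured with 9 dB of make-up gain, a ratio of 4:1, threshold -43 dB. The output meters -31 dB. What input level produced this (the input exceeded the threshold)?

-31 dB

Remove make-up: -31 − 9 = -40 dB.
The compressed level sits -40 − (-43) = 3 dB over threshold.
Input overshoot = R × output overshoot = 12 dB → input = -43 + 12 = -31 dB.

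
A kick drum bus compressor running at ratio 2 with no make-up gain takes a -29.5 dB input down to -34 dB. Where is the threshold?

-38.5 dB

Input is 9 dB above T (since output overshoot × R = input overshoot: (-34 − T)·2 = -29.5 − T gives T = -38.5 dB).
Check: -38.5 + (-29.5 − (-38.5))/2 = -38.5 + 4.5 = -34 dB. ✓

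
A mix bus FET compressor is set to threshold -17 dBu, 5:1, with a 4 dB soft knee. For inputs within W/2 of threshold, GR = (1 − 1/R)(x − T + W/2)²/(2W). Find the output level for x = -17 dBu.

x − T + W/2 = -17 − (-17) + 2 = 2.
GR = (1 − 1/5) × 2² / 8 = 0.8 × 4 / 8 = 0.4 dB.
Output = -17 − 0.4 = -17.4 dBu.

-17.4 dBu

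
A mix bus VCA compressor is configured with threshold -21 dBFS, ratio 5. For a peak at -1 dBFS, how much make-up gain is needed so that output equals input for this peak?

16 dB

The peak compresses to -21 + 20/5 = -17 dBFS.
To reach -1 dBFS requires -1 − (-17) = 16 dB of make-up.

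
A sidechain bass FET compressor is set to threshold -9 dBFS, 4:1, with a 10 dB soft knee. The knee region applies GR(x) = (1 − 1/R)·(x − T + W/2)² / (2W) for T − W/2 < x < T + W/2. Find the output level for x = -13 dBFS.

-13.0375 dBFS

x − T + W/2 = -13 − (-9) + 5 = 1.
GR = (1 − 1/4) × 1² / 20 = 0.75 × 1 / 20 = 0.0375 dB.
Output = -13 − 0.0375 = -13.0375 dBFS.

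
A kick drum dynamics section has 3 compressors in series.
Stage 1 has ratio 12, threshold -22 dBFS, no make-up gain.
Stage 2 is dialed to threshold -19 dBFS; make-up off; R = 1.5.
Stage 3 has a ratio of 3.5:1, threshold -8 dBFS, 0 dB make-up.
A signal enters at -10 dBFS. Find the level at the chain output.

Stage 1: 12 dB above -22 dBFS, reduced 12:1 to 1 dB above → -21 dBFS.
Stage 2: -21 dBFS ≤ -19 dBFS, so stage 2 doesn't engage; output -21 dBFS.
Stage 3: below threshold (-21 ≤ -8); passes unchanged; output -21 dBFS.

-21 dBFS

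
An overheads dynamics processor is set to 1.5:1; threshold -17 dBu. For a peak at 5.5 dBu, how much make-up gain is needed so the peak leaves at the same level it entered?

Without make-up, output = threshold + overshoot/1.5 = -17 + 15 = -2 dBu.
Gap to target: 7.5 dB.

7.5 dB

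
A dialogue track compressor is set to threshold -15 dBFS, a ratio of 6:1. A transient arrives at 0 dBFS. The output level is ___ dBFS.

-12.5 dBFS

Overshoot: 0 − (-15) = 15 dB.
The 15 dB excess becomes 2.5 dB after 6:1 reduction.
So the level is -15 + 2.5 = -12.5 dBFS.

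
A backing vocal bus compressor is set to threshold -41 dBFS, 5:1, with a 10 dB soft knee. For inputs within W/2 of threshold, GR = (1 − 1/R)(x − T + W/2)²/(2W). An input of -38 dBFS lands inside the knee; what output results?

x − T + W/2 = -38 − (-41) + 5 = 8.
GR = (1 − 1/5) × 8² / 20 = 0.8 × 64 / 20 = 2.56 dB.
Output = -38 − 2.56 = -40.56 dBFS.

-40.56 dBFS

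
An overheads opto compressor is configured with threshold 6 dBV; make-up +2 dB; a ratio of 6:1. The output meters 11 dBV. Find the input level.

Remove make-up: 11 − 2 = 9 dBV.
The compressed level sits 9 − 6 = 3 dB over threshold.
Input overshoot = R × output overshoot = 18 dB → input = 6 + 18 = 24 dBV.

24 dBV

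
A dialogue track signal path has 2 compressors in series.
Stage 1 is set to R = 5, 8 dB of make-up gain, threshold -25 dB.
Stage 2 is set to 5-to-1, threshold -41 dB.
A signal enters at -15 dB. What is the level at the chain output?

Stage 1: 10 dB above -25 dB, reduced 5:1 to 2 dB above → -23 dB; +8 dB make-up → -15 dB.
Stage 2: overshoot 26 dB → 26/5 = 5.2 dB → -35.8 dB.

-35.8 dB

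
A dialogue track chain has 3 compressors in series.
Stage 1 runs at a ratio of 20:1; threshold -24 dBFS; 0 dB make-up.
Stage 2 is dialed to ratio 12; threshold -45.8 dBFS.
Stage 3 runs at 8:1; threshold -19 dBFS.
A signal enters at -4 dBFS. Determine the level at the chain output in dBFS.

Stage 1: overshoot 20 dB → 20/20 = 1 dB → -23 dBFS.
Stage 2: 22.8 dB above -45.8 dBFS, reduced 12:1 to 1.9 dB above → -43.9 dBFS.
Stage 3: -43.9 dBFS is at or below the -19 dBFS threshold — no compression; output -43.9 dBFS.

-43.9 dBFS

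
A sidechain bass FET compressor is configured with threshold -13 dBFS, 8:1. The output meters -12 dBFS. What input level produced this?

The compressed level sits -12 − (-13) = 1 dB over threshold.
Input overshoot = R × output overshoot = 8 dB → input = -13 + 8 = -5 dBFS.

-5 dBFS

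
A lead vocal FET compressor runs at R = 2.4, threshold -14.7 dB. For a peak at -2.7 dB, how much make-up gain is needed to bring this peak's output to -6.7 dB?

3 dB

The peak compresses to -14.7 + 12/2.4 = -9.7 dB.
To reach -6.7 dB requires -6.7 − (-9.7) = 3 dB of make-up.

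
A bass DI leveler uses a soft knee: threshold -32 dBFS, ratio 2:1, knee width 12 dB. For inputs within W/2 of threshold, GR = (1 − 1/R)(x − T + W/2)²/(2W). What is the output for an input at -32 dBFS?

x − T + W/2 = -32 − (-32) + 6 = 6.
GR = (1 − 1/2) × 6² / 24 = 0.5 × 36 / 24 = 0.75 dB.
Output = -32 − 0.75 = -32.75 dBFS.

-32.75 dBFS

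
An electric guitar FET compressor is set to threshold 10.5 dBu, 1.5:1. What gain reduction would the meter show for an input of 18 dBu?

18 dBu exceeds the threshold by 7.5 dB.
A 1.5:1 ratio leaves 5 dB of that excess.
So the signal is attenuated by 7.5 − 5 = 2.5 dB.

2.5 dB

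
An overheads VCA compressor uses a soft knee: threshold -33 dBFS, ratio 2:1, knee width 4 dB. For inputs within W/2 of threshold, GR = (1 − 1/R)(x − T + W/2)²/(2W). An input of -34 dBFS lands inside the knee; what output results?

x − T + W/2 = -34 − (-33) + 2 = 1.
GR = (1 − 1/2) × 1² / 8 = 0.5 × 1 / 8 = 0.0625 dB.
Output = -34 − 0.0625 = -34.0625 dBFS.

-34.0625 dBFS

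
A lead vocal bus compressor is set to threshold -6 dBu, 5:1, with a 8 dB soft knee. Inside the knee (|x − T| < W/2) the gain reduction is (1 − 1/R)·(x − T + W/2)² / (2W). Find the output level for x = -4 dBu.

-5.8 dBu

x − T + W/2 = -4 − (-6) + 4 = 6.
GR = (1 − 1/5) × 6² / 16 = 0.8 × 36 / 16 = 1.8 dB.
Output = -4 − 1.8 = -5.8 dBu.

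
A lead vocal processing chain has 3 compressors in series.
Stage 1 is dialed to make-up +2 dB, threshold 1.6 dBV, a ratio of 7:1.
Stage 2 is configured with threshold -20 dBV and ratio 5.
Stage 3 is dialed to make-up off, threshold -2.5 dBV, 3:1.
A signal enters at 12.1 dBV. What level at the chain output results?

-14.98 dBV

Stage 1: 12.1 dBV is 10.5 dB over 1.6 dBV; at 7:1 that becomes 1.5 dB over, giving 3.1 dBV; +2 dB make-up → 5.1 dBV.
Stage 2: 25.1 dB above -20 dBV, reduced 5:1 to 5.02 dB above → -14.98 dBV.
Stage 3: below threshold (-14.98 ≤ -2.5); passes unchanged; output -14.98 dBV.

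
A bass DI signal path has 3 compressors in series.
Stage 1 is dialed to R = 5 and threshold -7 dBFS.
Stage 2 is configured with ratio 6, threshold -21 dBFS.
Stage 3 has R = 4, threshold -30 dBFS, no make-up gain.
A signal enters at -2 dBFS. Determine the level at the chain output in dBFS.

Stage 1: 5 dB above -7 dBFS, reduced 5:1 to 1 dB above → -6 dBFS.
Stage 2: overshoot 15 dB → 15/6 = 2.5 dB → -18.5 dBFS.
Stage 3: overshoot 11.5 dB → 11.5/4 = 2.875 dB → -27.125 dBFS.

-27.125 dBFS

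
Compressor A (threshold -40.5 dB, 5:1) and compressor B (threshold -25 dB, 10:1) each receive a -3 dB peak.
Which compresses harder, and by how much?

A, by 10.2 dB

A: overshoot 37.5 dB → output overshoot 7.5 dB → GR 30 dB.
B: overshoot 22 dB → output overshoot 2.2 dB → GR 19.8 dB.
A applies 10.2 dB more gain reduction.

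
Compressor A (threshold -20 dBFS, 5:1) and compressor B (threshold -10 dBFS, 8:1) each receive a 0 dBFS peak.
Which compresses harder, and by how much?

A, by 7.25 dB

A: GR = 20 − 20/5 = 16 dB.
B: GR = 10 − 10/8 = 8.75 dB.
Difference: 7.25 dB in favour of A.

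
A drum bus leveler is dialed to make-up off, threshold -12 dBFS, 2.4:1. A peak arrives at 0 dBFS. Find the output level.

0 dBFS sits 12 dB over threshold.
2.4:1 compression reduces that to 12/2.4 = 5 dB over.
That puts the output at -7 dBFS.

-7 dBFS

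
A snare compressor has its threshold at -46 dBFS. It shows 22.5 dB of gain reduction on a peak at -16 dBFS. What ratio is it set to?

Input overshoot = -16 − (-46) = 30 dB.
Output overshoot = 30 − 22.5 = 7.5 dB.
Ratio = input overshoot / output overshoot = 30 / 7.5 = 4.

4:1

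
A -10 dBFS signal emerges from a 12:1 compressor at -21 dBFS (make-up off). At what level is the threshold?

-22 dBFS

Input is 12 dB above T (since output overshoot × R = input overshoot: (-21 − T)·12 = -10 − T gives T = -22 dBFS).
Check: -22 + (-10 − (-22))/12 = -22 + 1 = -21 dBFS. ✓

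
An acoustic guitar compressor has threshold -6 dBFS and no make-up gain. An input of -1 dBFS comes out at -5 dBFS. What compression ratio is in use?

Input overshoot = -1 − (-6) = 5 dB; output overshoot = -5 − (-6) = 1 dB.
Ratio = 5 / 1 = 5.

5:1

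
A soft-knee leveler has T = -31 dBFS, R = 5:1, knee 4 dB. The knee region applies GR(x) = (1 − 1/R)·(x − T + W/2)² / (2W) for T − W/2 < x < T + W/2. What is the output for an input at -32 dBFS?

-32.1 dBFS

x − T + W/2 = -32 − (-31) + 2 = 1.
GR = (1 − 1/5) × 1² / 8 = 0.8 × 1 / 8 = 0.1 dB.
Output = -32 − 0.1 = -32.1 dBFS.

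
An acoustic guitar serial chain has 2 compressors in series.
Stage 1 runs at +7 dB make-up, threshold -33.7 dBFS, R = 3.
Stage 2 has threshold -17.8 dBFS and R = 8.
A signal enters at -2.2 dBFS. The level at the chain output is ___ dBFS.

Stage 1: overshoot 31.5 dB → 31.5/3 = 10.5 dB → -23.2 dBFS; +7 dB make-up → -16.2 dBFS.
Stage 2: -16.2 dBFS is 1.6 dB over -17.8 dBFS; at 8:1 that becomes 0.2 dB over, giving -17.6 dBFS.

-17.6 dBFS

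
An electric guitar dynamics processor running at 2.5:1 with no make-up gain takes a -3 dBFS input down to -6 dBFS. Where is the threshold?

Input is 5 dB above T (since output overshoot × R = input overshoot: (-6 − T)·2.5 = -3 − T gives T = -8 dBFS).
Check: -8 + (-3 − (-8))/2.5 = -8 + 2 = -6 dBFS. ✓

-8 dBFS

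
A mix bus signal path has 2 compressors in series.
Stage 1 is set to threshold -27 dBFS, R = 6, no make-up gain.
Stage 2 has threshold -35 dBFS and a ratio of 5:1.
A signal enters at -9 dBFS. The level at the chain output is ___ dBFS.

-32.8 dBFS

Stage 1: -9 dBFS is 18 dB over -27 dBFS; at 6:1 that becomes 3 dB over, giving -24 dBFS.
Stage 2: overshoot 11 dB → 11/5 = 2.2 dB → -32.8 dBFS.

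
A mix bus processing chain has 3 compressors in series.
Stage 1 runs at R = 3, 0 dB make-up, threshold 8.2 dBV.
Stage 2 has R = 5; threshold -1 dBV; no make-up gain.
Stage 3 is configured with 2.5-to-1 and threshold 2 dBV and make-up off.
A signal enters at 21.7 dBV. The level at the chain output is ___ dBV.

1.74 dBV

Stage 1: overshoot 13.5 dB → 13.5/3 = 4.5 dB → 12.7 dBV.
Stage 2: overshoot 13.7 dB → 13.7/5 = 2.74 dB → 1.74 dBV.
Stage 3: 1.74 dBV is at or below the 2 dBV threshold — no compression; output 1.74 dBV.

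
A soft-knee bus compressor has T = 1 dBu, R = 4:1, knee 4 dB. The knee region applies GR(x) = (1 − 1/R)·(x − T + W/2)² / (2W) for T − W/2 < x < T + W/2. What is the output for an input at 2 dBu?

1.15625 dBu

x − T + W/2 = 2 − 1 + 2 = 3.
GR = (1 − 1/4) × 3² / 8 = 0.75 × 9 / 8 = 0.84375 dB.
Output = 2 − 0.84375 = 1.15625 dBu.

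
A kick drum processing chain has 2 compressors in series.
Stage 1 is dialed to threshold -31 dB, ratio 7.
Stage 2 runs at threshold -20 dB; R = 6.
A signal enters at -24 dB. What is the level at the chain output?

-30 dB

Stage 1: 7 dB above -31 dB, reduced 7:1 to 1 dB above → -30 dB.
Stage 2: -30 dB is at or below the -20 dB threshold — no compression; output -30 dB.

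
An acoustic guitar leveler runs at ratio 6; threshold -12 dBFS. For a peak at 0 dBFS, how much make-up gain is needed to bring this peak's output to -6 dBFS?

4 dB

The peak compresses to -12 + 12/6 = -10 dBFS.
To reach -6 dBFS requires -6 − (-10) = 4 dB of make-up.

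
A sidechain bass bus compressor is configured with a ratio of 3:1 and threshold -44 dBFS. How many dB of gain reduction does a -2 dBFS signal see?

28 dB

-2 dBFS exceeds the threshold by 42 dB.
A 3:1 ratio leaves 14 dB of that excess.
So the signal is attenuated by 42 − 14 = 28 dB.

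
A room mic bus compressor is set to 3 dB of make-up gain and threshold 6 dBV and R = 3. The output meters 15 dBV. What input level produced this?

Remove make-up: 15 − 3 = 12 dBV.
That's 6 dB above the 6 dBV threshold.
Undo the ratio: input overshoot = 6 × 3 = 18 dB, giving input = 24 dBV.

24 dBV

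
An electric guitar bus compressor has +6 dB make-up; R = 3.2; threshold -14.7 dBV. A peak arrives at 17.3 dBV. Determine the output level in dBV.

1.3 dBV

The input is 32 dB above the -14.7 dBV threshold.
At 3.2:1 the overshoot is divided by 3.2, leaving 10 dB above threshold.
Output = -14.7 + 10 = -4.7 dBV; make-up adds 6 dB, giving 1.3 dBV.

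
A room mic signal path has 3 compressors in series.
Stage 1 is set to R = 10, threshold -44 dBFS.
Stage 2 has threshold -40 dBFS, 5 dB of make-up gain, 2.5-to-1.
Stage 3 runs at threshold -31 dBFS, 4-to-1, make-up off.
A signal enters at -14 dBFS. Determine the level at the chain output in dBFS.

-36 dBFS

Stage 1: -14 dBFS is 30 dB over -44 dBFS; at 10:1 that becomes 3 dB over, giving -41 dBFS.
Stage 2: -41 dBFS ≤ -40 dBFS, so stage 2 doesn't engage; make-up brings it to -36 dBFS.
Stage 3: below threshold (-36 ≤ -31); passes unchanged; output -36 dBFS.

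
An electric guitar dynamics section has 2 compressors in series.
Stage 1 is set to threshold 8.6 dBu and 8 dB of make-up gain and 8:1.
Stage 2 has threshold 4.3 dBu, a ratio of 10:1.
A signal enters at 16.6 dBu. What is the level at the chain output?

5.63 dBu

Stage 1: overshoot 8 dB → 8/8 = 1 dB → 9.6 dBu; +8 dB make-up → 17.6 dBu.
Stage 2: 13.3 dB above 4.3 dBu, reduced 10:1 to 1.33 dB above → 5.63 dBu.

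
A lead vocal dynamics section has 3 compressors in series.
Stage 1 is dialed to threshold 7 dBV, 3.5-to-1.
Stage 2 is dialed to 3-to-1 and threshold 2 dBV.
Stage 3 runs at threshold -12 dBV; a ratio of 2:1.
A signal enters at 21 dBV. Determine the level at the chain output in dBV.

Stage 1: 14 dB above 7 dBV, reduced 3.5:1 to 4 dB above → 11 dBV.
Stage 2: overshoot 9 dB → 9/3 = 3 dB → 5 dBV.
Stage 3: 17 dB above -12 dBV, reduced 2:1 to 8.5 dB above → -3.5 dBV.

-3.5 dBV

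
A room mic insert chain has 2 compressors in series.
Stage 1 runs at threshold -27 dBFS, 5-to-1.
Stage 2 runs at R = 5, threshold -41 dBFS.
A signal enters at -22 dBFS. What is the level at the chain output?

Stage 1: -22 dBFS is 5 dB over -27 dBFS; at 5:1 that becomes 1 dB over, giving -26 dBFS.
Stage 2: -26 dBFS is 15 dB over -41 dBFS; at 5:1 that becomes 3 dB over, giving -38 dBFS.

-38 dBFS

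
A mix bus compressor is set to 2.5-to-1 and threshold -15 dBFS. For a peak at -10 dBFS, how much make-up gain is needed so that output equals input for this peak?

3 dB

Without make-up, output = threshold + overshoot/2.5 = -15 + 2 = -13 dBFS.
Gap to target: 3 dB.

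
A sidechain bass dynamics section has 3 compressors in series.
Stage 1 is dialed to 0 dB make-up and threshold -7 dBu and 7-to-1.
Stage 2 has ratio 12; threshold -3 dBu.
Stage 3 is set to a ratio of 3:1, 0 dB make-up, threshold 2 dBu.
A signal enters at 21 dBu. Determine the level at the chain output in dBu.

-3 dBu

Stage 1: 28 dB above -7 dBu, reduced 7:1 to 4 dB above → -3 dBu.
Stage 2: below threshold (-3 ≤ -3); passes unchanged; output -3 dBu.
Stage 3: below threshold (-3 ≤ 2); passes unchanged; output -3 dBu.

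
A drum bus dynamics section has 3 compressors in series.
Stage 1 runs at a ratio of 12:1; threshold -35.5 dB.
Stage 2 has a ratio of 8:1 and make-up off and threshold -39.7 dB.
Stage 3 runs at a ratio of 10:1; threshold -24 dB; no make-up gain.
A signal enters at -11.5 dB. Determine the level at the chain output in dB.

Stage 1: overshoot 24 dB → 24/12 = 2 dB → -33.5 dB.
Stage 2: -33.5 dB is 6.2 dB over -39.7 dB; at 8:1 that becomes 0.775 dB over, giving -38.925 dB.
Stage 3: -38.925 dB ≤ -24 dB, so stage 3 doesn't engage; output -38.925 dB.

-38.925 dB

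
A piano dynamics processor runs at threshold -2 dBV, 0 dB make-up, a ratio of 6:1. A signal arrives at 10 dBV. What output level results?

0 dBV

The input is 12 dB above the -2 dBV threshold.
The 12 dB excess becomes 2 dB after 6:1 reduction.
That puts the output at 0 dBV.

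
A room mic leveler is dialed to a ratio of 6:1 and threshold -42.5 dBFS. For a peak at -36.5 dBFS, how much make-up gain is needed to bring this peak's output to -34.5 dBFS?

The peak compresses to -42.5 + 6/6 = -41.5 dBFS.
To reach -34.5 dBFS requires -34.5 − (-41.5) = 7 dB of make-up.

7 dB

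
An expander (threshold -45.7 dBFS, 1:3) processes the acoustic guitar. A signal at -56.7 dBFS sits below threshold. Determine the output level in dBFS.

-78.7 dBFS

Undershoot = (-45.7) − (-56.7) = 11 dB.
At 1:3, that expands to 33 dB under threshold.
Output = -45.7 − 33 = -78.7 dBFS.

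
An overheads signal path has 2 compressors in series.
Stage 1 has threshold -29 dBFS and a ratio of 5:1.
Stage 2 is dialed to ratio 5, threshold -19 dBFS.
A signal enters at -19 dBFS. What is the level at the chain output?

-27 dBFS

Stage 1: overshoot 10 dB → 10/5 = 2 dB → -27 dBFS.
Stage 2: -27 dBFS ≤ -19 dBFS, so stage 2 doesn't engage; output -27 dBFS.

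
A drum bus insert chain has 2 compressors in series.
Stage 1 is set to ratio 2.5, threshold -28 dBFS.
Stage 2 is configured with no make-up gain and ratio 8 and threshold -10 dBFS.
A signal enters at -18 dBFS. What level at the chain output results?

-24 dBFS

Stage 1: 10 dB above -28 dBFS, reduced 2.5:1 to 4 dB above → -24 dBFS.
Stage 2: -24 dBFS is at or below the -10 dBFS threshold — no compression; output -24 dBFS.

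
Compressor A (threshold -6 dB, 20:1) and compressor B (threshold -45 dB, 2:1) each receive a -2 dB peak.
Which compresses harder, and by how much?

A: GR = 4 − 4/20 = 3.8 dB.
B: GR = 43 − 43/2 = 21.5 dB.
B reduces 17.7 dB more.

B, by 17.7 dB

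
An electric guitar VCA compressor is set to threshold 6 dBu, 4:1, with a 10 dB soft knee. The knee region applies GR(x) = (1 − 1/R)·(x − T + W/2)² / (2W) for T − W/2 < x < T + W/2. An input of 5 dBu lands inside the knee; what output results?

x − T + W/2 = 5 − 6 + 5 = 4.
GR = (1 − 1/4) × 4² / 20 = 0.75 × 16 / 20 = 0.6 dB.
Output = 5 − 0.6 = 4.4 dBu.

4.4 dBu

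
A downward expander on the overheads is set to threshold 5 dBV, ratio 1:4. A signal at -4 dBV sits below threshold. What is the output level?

Undershoot = 5 − (-4) = 9 dB.
At 1:4, that expands to 36 dB under threshold.
Output = 5 − 36 = -31 dBV.

-31 dBV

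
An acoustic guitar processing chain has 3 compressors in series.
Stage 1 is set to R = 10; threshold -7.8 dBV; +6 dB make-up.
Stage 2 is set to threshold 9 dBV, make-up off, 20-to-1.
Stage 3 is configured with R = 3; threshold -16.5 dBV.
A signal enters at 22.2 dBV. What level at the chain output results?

Stage 1: 22.2 dBV is 30 dB over -7.8 dBV; at 10:1 that becomes 3 dB over, giving -4.8 dBV; +6 dB make-up → 1.2 dBV.
Stage 2: 1.2 dBV ≤ 9 dBV, so stage 2 doesn't engage; output 1.2 dBV.
Stage 3: 17.7 dB above -16.5 dBV, reduced 3:1 to 5.9 dB above → -10.6 dBV.

-10.6 dBV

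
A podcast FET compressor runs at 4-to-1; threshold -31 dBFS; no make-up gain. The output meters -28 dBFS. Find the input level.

-19 dBFS

Post-compression overshoot = -28 − (-31) = 3 dB.
Before 4:1 compression the overshoot was 3 × 4 = 12 dB, so input = -31 + 12 = -19 dBFS.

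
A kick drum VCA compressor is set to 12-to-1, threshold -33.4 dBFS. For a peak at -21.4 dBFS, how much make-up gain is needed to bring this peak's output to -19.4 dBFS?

Overshoot 12 dB → 12/12 = 1 dB after compression, so the compressed level is -33.4 + 1 = -32.4 dBFS.
Make-up = target − compressed = -19.4 − (-32.4) = 13 dB.

13 dB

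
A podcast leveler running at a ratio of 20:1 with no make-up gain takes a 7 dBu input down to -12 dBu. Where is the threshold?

-13 dBu

Input is 20 dB above T (since output overshoot × R = input overshoot: (-12 − T)·20 = 7 − T gives T = -13 dBu).
Check: -13 + (7 − (-13))/20 = -13 + 1 = -12 dBu. ✓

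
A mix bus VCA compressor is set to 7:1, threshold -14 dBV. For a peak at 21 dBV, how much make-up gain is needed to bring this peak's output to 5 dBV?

The peak compresses to -14 + 35/7 = -9 dBV.
To reach 5 dBV requires 5 − (-9) = 14 dB of make-up.

14 dB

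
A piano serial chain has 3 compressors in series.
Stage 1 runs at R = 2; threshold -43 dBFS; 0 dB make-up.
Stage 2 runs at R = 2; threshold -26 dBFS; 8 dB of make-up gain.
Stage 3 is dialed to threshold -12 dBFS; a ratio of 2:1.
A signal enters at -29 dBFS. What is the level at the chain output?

Stage 1: overshoot 14 dB → 14/2 = 7 dB → -36 dBFS.
Stage 2: -36 dBFS ≤ -26 dBFS, so stage 2 doesn't engage; make-up brings it to -28 dBFS.
Stage 3: -28 dBFS is at or below the -12 dBFS threshold — no compression; output -28 dBFS.

-28 dBFS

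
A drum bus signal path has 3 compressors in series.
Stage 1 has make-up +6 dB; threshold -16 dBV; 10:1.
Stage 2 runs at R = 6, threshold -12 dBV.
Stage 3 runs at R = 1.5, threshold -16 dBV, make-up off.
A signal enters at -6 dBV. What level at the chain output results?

-13 dBV

Stage 1: overshoot 10 dB → 10/10 = 1 dB → -15 dBV; +6 dB make-up → -9 dBV.
Stage 2: overshoot 3 dB → 3/6 = 0.5 dB → -11.5 dBV.
Stage 3: -11.5 dBV is 4.5 dB over -16 dBV; at 1.5:1 that becomes 3 dB over, giving -13 dBV.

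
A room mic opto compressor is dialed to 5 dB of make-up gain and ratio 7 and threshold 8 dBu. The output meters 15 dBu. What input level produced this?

Stripping the +5 dB make-up gives 10 dBu at the gain stage.
The compressed level sits 10 − 8 = 2 dB over threshold.
Input overshoot = R × output overshoot = 14 dB → input = 8 + 14 = 22 dBu.

22 dBu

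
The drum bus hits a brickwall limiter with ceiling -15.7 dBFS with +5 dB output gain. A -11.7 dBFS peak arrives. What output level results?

-10.7 dBFS

A brickwall limiter is an ∞:1 compressor: any input above the ceiling is clamped to -15.7 dBFS.
Output gain then adds 5 dB: -15.7 + 5 = -10.7 dBFS.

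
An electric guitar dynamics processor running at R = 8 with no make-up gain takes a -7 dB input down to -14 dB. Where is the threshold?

Let T be the threshold. Output overshoot = (input overshoot)/R, so -14 − T = (-7 − T)/8.
8·(-14 − T) = -7 − T → 7·T = -112 − (-7) = -105.
T = -105/7 = -15 dB.

-15 dB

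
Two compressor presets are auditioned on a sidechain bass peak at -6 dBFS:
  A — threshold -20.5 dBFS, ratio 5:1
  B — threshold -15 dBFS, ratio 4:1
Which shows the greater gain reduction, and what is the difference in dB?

A: overshoot 14.5 dB → output overshoot 2.9 dB → GR 11.6 dB.
B: overshoot 9 dB → output overshoot 2.25 dB → GR 6.75 dB.
A applies 4.85 dB more gain reduction.

A, by 4.85 dB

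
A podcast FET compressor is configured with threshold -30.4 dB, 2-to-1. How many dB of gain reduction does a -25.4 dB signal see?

2.5 dB

Overshoot = -25.4 − (-30.4) = 5 dB.
A 2:1 ratio leaves 2.5 dB of that excess.
So the signal is attenuated by 5 − 2.5 = 2.5 dB.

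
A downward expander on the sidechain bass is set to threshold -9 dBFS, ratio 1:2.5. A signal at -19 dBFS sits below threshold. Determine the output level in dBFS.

-34 dBFS

Undershoot = (-9) − (-19) = 10 dB.
At 1:2.5, that expands to 25 dB under threshold.
Output = -9 − 25 = -34 dBFS.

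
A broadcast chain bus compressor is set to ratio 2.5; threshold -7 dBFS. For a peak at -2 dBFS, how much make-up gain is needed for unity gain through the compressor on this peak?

Without make-up, output = threshold + overshoot/2.5 = -7 + 2 = -5 dBFS.
Gap to target: 3 dB.

3 dB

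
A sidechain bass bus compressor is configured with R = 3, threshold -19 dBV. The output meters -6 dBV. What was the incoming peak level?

20 dBV

Post-compression overshoot = -6 − (-19) = 13 dB.
Undo the ratio: input overshoot = 13 × 3 = 39 dB, giving input = 20 dBV.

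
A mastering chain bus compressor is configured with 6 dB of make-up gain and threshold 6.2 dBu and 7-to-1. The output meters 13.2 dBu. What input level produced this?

13.2 dBu

Remove make-up: 13.2 − 6 = 7.2 dBu.
Post-compression overshoot = 7.2 − 6.2 = 1 dB.
Before 7:1 compression the overshoot was 1 × 7 = 7 dB, so input = 6.2 + 7 = 13.2 dBu.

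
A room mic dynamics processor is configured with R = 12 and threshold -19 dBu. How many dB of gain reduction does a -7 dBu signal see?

Overshoot = -7 − (-19) = 12 dB.
After 12:1 compression the overshoot becomes 12/12 = 1 dB.
So the signal is attenuated by 12 − 1 = 11 dB.

11 dB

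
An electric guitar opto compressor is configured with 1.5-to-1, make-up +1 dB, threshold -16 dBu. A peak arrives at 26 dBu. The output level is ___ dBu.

13 dBu

The input is 42 dB above the -16 dBu threshold.
The 42 dB excess becomes 28 dB after 1.5:1 reduction.
So the level is -16 + 28 = 12 dBu; make-up adds 1 dB, giving 13 dBu.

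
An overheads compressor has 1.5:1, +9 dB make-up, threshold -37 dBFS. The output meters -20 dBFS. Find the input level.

-25 dBFS

Remove make-up: -20 − 9 = -29 dBFS.
That's 8 dB above the -37 dBFS threshold.
Input overshoot = R × output overshoot = 12 dB → input = -37 + 12 = -25 dBFS.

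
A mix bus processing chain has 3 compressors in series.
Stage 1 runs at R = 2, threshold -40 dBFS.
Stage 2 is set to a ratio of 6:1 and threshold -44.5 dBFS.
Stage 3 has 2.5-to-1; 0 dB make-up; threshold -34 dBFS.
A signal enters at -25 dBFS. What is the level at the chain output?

-42.5 dBFS

Stage 1: overshoot 15 dB → 15/2 = 7.5 dB → -32.5 dBFS.
Stage 2: overshoot 12 dB → 12/6 = 2 dB → -42.5 dBFS.
Stage 3: -42.5 dBFS is at or below the -34 dBFS threshold — no compression; output -42.5 dBFS.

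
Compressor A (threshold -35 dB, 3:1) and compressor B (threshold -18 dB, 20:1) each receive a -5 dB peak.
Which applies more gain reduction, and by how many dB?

A: overshoot 30 dB → output overshoot 10 dB → GR 20 dB.
B: overshoot 13 dB → output overshoot 0.65 dB → GR 12.35 dB.
Difference: 7.65 dB in favour of A.

A, by 7.65 dB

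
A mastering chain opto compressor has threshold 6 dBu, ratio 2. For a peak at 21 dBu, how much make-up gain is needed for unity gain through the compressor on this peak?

7.5 dB

The peak compresses to 6 + 15/2 = 13.5 dBu.
To reach 21 dBu requires 21 − 13.5 = 7.5 dB of make-up.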